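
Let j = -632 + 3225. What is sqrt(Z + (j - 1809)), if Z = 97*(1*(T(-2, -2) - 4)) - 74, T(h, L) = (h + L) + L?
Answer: 2*I*sqrt(65) ≈ 16.125*I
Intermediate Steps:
j = 2593
T(h, L) = h + 2*L (T(h, L) = (L + h) + L = h + 2*L)
Z = -1044 (Z = 97*(1*((-2 + 2*(-2)) - 4)) - 74 = 97*(1*((-2 - 4) - 4)) - 74 = 97*(1*(-6 - 4)) - 74 = 97*(1*(-10)) - 74 = 97*(-10) - 74 = -970 - 74 = -1044)
sqrt(Z + (j - 1809)) = sqrt(-1044 + (2593 - 1809)) = sqrt(-1044 + 784) = sqrt(-260) = 2*I*sqrt(65)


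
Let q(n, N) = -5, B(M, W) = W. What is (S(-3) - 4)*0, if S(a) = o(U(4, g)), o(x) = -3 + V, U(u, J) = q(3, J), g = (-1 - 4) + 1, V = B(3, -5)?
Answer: 0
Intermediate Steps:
V = -5
g = -4 (g = -5 + 1 = -4)
U(u, J) = -5
o(x) = -8 (o(x) = -3 - 5 = -8)
S(a) = -8
(S(-3) - 4)*0 = (-8 - 4)*0 = -12*0 = 0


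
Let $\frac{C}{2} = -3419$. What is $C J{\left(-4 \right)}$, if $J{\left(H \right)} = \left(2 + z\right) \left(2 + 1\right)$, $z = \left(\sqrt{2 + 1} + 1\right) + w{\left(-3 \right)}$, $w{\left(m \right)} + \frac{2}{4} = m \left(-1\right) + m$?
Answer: $-51285 - 20514 \sqrt{3} \approx -86816.0$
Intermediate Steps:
$C = -6838$ ($C = 2 \left(-3419\right) = -6838$)
$w{\left(m \right)} = - \frac{1}{2}$ ($w{\left(m \right)} = - \frac{1}{2} + \left(m \left(-1\right) + m\right) = - \frac{1}{2} + \left(- m + m\right) = - \frac{1}{2} + 0 = - \frac{1}{2}$)
$z = \frac{1}{2} + \sqrt{3}$ ($z = \left(\sqrt{2 + 1} + 1\right) - \frac{1}{2} = \left(\sqrt{3} + 1\right) - \frac{1}{2} = \left(1 + \sqrt{3}\right) - \frac{1}{2} = \frac{1}{2} + \sqrt{3} \approx 2.2321$)
$J{\left(H \right)} = \frac{15}{2} + 3 \sqrt{3}$ ($J{\left(H \right)} = \left(2 + \left(\frac{1}{2} + \sqrt{3}\right)\right) \left(2 + 1\right) = \left(\frac{5}{2} + \sqrt{3}\right) 3 = \frac{15}{2} + 3 \sqrt{3}$)
$C J{\left(-4 \right)} = - 6838 \left(\frac{15}{2} + 3 \sqrt{3}\right) = -51285 - 20514 \sqrt{3}$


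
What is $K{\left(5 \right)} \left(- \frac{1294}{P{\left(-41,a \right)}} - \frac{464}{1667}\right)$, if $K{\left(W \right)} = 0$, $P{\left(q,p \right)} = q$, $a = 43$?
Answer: $0$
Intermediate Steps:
$K{\left(5 \right)} \left(- \frac{1294}{P{\left(-41,a \right)}} - \frac{464}{1667}\right) = 0 \left(- \frac{1294}{-41} - \frac{464}{1667}\right) = 0 \left(\left(-1294\right) \left(- \frac{1}{41}\right) - \frac{464}{1667}\right) = 0 \left(\frac{1294}{41} - \frac{464}{1667}\right) = 0 \cdot \frac{2138074}{68347} = 0$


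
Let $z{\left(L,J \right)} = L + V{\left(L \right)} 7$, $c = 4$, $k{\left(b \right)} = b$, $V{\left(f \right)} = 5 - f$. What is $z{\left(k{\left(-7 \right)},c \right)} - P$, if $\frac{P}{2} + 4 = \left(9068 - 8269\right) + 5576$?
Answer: $-12665$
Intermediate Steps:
$z{\left(L,J \right)} = 35 - 6 L$ ($z{\left(L,J \right)} = L + \left(5 - L\right) 7 = L - \left(-35 + 7 L\right) = 35 - 6 L$)
$P = 12742$ ($P = -8 + 2 \left(\left(9068 - 8269\right) + 5576\right) = -8 + 2 \left(799 + 5576\right) = -8 + 2 \cdot 6375 = -8 + 12750 = 12742$)
$z{\left(k{\left(-7 \right)},c \right)} - P = \left(35 - -42\right) - 12742 = \left(35 + 42\right) - 12742 = 77 - 12742 = -12665$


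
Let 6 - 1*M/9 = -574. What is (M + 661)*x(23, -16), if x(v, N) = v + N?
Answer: 41167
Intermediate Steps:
M = 5220 (M = 54 - 9*(-574) = 54 + 5166 = 5220)
x(v, N) = N + v
(M + 661)*x(23, -16) = (5220 + 661)*(-16 + 23) = 5881*7 = 41167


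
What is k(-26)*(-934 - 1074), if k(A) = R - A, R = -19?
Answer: -14056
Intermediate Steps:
k(A) = -19 - A
k(-26)*(-934 - 1074) = (-19 - 1*(-26))*(-934 - 1074) = (-19 + 26)*(-2008) = 7*(-2008) = -14056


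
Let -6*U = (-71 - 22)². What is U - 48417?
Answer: -99717/2 ≈ -49859.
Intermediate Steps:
U = -2883/2 (U = -(-71 - 22)²/6 = -⅙*(-93)² = -⅙*8649 = -2883/2 ≈ -1441.5)
U - 48417 = -2883/2 - 48417 = -99717/2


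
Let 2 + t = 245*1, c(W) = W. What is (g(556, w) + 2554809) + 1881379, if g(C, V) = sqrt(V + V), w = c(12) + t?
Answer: 4436188 + sqrt(510) ≈ 4.4362e+6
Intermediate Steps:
t = 243 (t = -2 + 245*1 = -2 + 245 = 243)
w = 255 (w = 12 + 243 = 255)
g(C, V) = sqrt(2)*sqrt(V) (g(C, V) = sqrt(2*V) = sqrt(2)*sqrt(V))
(g(556, w) + 2554809) + 1881379 = (sqrt(2)*sqrt(255) + 2554809) + 1881379 = (sqrt(510) + 2554809) + 1881379 = (2554809 + sqrt(510)) + 1881379 = 4436188 + sqrt(510)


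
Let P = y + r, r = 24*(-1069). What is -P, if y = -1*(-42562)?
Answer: -16906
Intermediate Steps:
r = -25656
y = 42562
P = 16906 (P = 42562 - 25656 = 16906)
-P = -1*16906 = -16906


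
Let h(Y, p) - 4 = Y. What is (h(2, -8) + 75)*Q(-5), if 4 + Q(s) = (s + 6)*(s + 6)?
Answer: -243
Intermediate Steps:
h(Y, p) = 4 + Y
Q(s) = -4 + (6 + s)**2 (Q(s) = -4 + (s + 6)*(s + 6) = -4 + (6 + s)*(6 + s) = -4 + (6 + s)**2)
(h(2, -8) + 75)*Q(-5) = ((4 + 2) + 75)*(-4 + (6 - 5)**2) = (6 + 75)*(-4 + 1**2) = 81*(-4 + 1) = 81*(-3) = -243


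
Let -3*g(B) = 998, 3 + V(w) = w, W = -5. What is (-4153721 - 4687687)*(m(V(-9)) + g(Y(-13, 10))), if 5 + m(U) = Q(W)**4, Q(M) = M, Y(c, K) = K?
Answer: -2540431232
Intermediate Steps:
V(w) = -3 + w
g(B) = -998/3 (g(B) = -1/3*998 = -998/3)
m(U) = 620 (m(U) = -5 + (-5)**4 = -5 + 625 = 620)
(-4153721 - 4687687)*(m(V(-9)) + g(Y(-13, 10))) = (-4153721 - 4687687)*(620 - 998/3) = -8841408*862/3 = -2540431232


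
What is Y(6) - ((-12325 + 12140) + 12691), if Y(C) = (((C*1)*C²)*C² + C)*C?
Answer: 34186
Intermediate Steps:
Y(C) = C*(C + C⁵) (Y(C) = ((C*C²)*C² + C)*C = (C³*C² + C)*C = (C⁵ + C)*C = (C + C⁵)*C = C*(C + C⁵))
Y(6) - ((-12325 + 12140) + 12691) = (6² + 6⁶) - ((-12325 + 12140) + 12691) = (36 + 46656) - (-185 + 12691) = 46692 - 1*12506 = 46692 - 12506 = 34186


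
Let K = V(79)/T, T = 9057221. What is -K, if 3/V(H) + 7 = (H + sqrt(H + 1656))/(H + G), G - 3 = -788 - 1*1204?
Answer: 38531385/819107288743193 - 2865*sqrt(1735)/819107288743193 ≈ 4.6895e-8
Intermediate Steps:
G = -1989 (G = 3 + (-788 - 1*1204) = 3 + (-788 - 1204) = 3 - 1992 = -1989)
V(H) = 3/(-7 + (H + sqrt(1656 + H))/(-1989 + H)) (V(H) = 3/(-7 + (H + sqrt(H + 1656))/(H - 1989)) = 3/(-7 + (H + sqrt(1656 + H))/(-1989 + H)))
K = -5730/(9057221*(13449 + sqrt(1735))) (K = (3*(-1989 + 79)/(13923 + sqrt(1656 + 79) - 6*79))/9057221 = (3*(-1910)/(13923 + sqrt(1735) - 474))*(1/9057221) = (3*(-1910)/(13449 + sqrt(1735)))*(1/9057221) = -5730/(13449 + sqrt(1735))*(1/9057221) = -5730/(9057221*(13449 + sqrt(1735))) ≈ -4.6895e-8)
-K = -(-38531385/819107288743193 + 2865*sqrt(1735)/819107288743193) = 38531385/819107288743193 - 2865*sqrt(1735)/819107288743193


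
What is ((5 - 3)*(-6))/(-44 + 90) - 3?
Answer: -75/23 ≈ -3.2609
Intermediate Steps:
((5 - 3)*(-6))/(-44 + 90) - 3 = (2*(-6))/46 - 3 = (1/46)*(-12) - 3 = -6/23 - 3 = -75/23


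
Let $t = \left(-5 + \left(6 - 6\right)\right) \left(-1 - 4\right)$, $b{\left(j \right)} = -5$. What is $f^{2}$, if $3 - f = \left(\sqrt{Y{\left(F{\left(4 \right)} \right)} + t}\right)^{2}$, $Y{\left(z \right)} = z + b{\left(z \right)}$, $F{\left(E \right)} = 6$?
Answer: $529$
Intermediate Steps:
$Y{\left(z \right)} = -5 + z$ ($Y{\left(z \right)} = z - 5 = -5 + z$)
$t = 25$ ($t = \left(-5 + \left(6 - 6\right)\right) \left(-5\right) = \left(-5 + 0\right) \left(-5\right) = \left(-5\right) \left(-5\right) = 25$)
$f = -23$ ($f = 3 - \left(\sqrt{\left(-5 + 6\right) + 25}\right)^{2} = 3 - \left(\sqrt{1 + 25}\right)^{2} = 3 - \left(\sqrt{26}\right)^{2} = 3 - 26 = -23$)
$f^{2} = \left(-23\right)^{2} = 529$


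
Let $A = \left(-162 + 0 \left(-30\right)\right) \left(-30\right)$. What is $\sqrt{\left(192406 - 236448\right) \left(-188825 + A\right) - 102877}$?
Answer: $3 \sqrt{900231517} \approx 90012.0$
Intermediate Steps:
$A = 4860$ ($A = \left(-162 + 0\right) \left(-30\right) = \left(-162\right) \left(-30\right) = 4860$)
$\sqrt{\left(192406 - 236448\right) \left(-188825 + A\right) - 102877} = \sqrt{\left(192406 - 236448\right) \left(-188825 + 4860\right) - 102877} = \sqrt{\left(-44042\right) \left(-183965\right) - 102877} = \sqrt{8102186530 - 102877} = \sqrt{8102083653} = 3 \sqrt{900231517}$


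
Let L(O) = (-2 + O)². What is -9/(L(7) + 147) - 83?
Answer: -14285/172 ≈ -83.052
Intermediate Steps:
-9/(L(7) + 147) - 83 = -9/((-2 + 7)² + 147) - 83 = -9/(5² + 147) - 83 = -9/(25 + 147) - 83 = -9/172 - 83 = -14285/172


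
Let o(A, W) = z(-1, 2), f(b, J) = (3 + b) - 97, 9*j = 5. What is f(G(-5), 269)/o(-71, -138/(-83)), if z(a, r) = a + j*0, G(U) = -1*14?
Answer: 108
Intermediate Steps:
j = 5/9 (j = (⅑)*5 = 5/9 ≈ 0.55556)
G(U) = -14
f(b, J) = -94 + b
z(a, r) = a (z(a, r) = a + (5/9)*0 = a + 0 = a)
o(A, W) = -1
f(G(-5), 269)/o(-71, -138/(-83)) = (-94 - 14)/(-1) = -108*(-1) = 108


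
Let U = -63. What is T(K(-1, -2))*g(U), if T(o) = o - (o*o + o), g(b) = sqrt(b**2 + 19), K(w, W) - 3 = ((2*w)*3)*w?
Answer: -162*sqrt(997) ≈ -5115.2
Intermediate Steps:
K(w, W) = 3 + 6*w**2 (K(w, W) = 3 + ((2*w)*3)*w = 3 + (6*w)*w = 3 + 6*w**2)
g(b) = sqrt(19 + b**2)
T(o) = -o**2 (T(o) = o - (o**2 + o) = o - (o + o**2) = o + (-o - o**2) = -o**2)
T(K(-1, -2))*g(U) = (-(3 + 6*(-1)**2)**2)*sqrt(19 + (-63)**2) = (-(3 + 6*1)**2)*sqrt(19 + 3969) = (-(3 + 6)**2)*sqrt(3988) = (-1*9**2)*(2*sqrt(997)) = (-1*81)*(2*sqrt(997)) = -162*sqrt(997)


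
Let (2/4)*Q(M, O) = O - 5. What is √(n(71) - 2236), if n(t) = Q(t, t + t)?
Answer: 3*I*√218 ≈ 44.294*I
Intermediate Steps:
Q(M, O) = -10 + 2*O (Q(M, O) = 2*(O - 5) = 2*(-5 + O) = -10 + 2*O)
n(t) = -10 + 4*t (n(t) = -10 + 2*(t + t) = -10 + 2*(2*t) = -10 + 4*t)
√(n(71) - 2236) = √((-10 + 4*71) - 2236) = √((-10 + 284) - 2236) = √(274 - 2236) = √(-1962) = 3*I*√218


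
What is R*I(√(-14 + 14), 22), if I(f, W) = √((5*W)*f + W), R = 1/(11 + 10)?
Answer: √22/21 ≈ 0.22335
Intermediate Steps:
R = 1/21 ≈ 0.047619
I(f, W) = √(W + 5*W*f) (I(f, W) = √(5*W*f + W) = √(W + 5*W*f))
R*I(√(-14 + 14), 22) = √(22*(1 + 5*√(-14 + 14)))/21 = √(22*(1 + 5*√0))/21 = √(22*(1 + 5*0))/21 = √(22*(1 + 0))/21 = √(22*1)/21 = √22/21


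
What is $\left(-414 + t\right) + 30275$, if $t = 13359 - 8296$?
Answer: $34924$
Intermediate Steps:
$t = 5063$
$\left(-414 + t\right) + 30275 = \left(-414 + 5063\right) + 30275 = 4649 + 30275 = 34924$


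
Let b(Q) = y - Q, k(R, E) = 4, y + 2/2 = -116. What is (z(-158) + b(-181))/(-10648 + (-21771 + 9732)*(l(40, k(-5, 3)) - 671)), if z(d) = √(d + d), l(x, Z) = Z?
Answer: 64/8019365 + 2*I*√79/8019365 ≈ 7.9807e-6 + 2.2167e-6*I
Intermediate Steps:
y = -117 (y = -1 - 116 = -117)
z(d) = √2*√d (z(d) = √(2*d) = √2*√d)
b(Q) = -117 - Q
(z(-158) + b(-181))/(-10648 + (-21771 + 9732)*(l(40, k(-5, 3)) - 671)) = (√2*√(-158) + (-117 - 1*(-181)))/(-10648 + (-21771 + 9732)*(4 - 671)) = (√2*(I*√158) + (-117 + 181))/(-10648 - 12039*(-667)) = (2*I*√79 + 64)/(-10648 + 8030013) = (64 + 2*I*√79)/8019365 = (64 + 2*I*√79)*(1/8019365) = 64/8019365 + 2*I*√79/8019365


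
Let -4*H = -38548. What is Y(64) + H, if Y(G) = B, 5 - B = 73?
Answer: 9569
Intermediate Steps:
B = -68 (B = 5 - 1*73 = 5 - 73 = -68)
H = 9637 (H = -¼*(-38548) = 9637)
Y(G) = -68
Y(64) + H = -68 + 9637 = 9569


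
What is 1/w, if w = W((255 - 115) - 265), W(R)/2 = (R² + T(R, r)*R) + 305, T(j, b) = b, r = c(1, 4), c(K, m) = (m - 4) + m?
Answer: 1/30860 ≈ 3.2404e-5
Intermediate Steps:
c(K, m) = -4 + 2*m (c(K, m) = (-4 + m) + m = -4 + 2*m)
r = 4 (r = -4 + 2*4 = -4 + 8 = 4)
W(R) = 610 + 2*R² + 8*R (W(R) = 2*((R² + 4*R) + 305) = 2*(305 + R² + 4*R) = 610 + 2*R² + 8*R)
w = 30860 (w = 610 + 2*((255 - 115) - 265)² + 8*((255 - 115) - 265) = 610 + 2*(140 - 265)² + 8*(140 - 265) = 610 + 2*(-125)² + 8*(-125) = 610 + 2*15625 - 1000 = 610 + 31250 - 1000 = 30860)
1/w = 1/30860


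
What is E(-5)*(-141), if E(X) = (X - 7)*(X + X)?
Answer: -16920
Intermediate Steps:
E(X) = 2*X*(-7 + X) (E(X) = (-7 + X)*(2*X) = 2*X*(-7 + X))
E(-5)*(-141) = (2*(-5)*(-7 - 5))*(-141) = (2*(-5)*(-12))*(-141) = 120*(-141) = -16920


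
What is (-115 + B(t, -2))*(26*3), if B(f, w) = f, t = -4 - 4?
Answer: -9594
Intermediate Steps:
t = -8
(-115 + B(t, -2))*(26*3) = (-115 - 8)*(26*3) = -123*78 = -9594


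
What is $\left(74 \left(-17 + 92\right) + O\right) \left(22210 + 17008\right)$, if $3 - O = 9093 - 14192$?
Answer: $417750136$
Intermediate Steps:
$O = 5102$ ($O = 3 - \left(9093 - 14192\right) = 3 - -5099 = 3 + 5099 = 5102$)
$\left(74 \left(-17 + 92\right) + O\right) \left(22210 + 17008\right) = \left(74 \left(-17 + 92\right) + 5102\right) \left(22210 + 17008\right) = \left(74 \cdot 75 + 5102\right) 39218 = \left(5550 + 5102\right) 39218 = 10652 \cdot 39218 = 417750136$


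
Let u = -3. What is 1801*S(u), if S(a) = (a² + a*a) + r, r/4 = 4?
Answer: 61234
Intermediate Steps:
r = 16 (r = 4*4 = 16)
S(a) = 16 + 2*a² (S(a) = (a² + a*a) + 16 = (a² + a²) + 16 = 2*a² + 16 = 16 + 2*a²)
1801*S(u) = 1801*(16 + 2*(-3)²) = 1801*(16 + 2*9) = 1801*(16 + 18) = 1801*34 = 61234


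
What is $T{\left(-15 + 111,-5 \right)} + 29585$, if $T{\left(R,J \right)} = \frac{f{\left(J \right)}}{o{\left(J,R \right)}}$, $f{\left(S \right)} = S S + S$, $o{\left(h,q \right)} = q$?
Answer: $\frac{710045}{24} \approx 29585.0$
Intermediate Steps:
$f{\left(S \right)} = S + S^{2}$ ($f{\left(S \right)} = S^{2} + S = S + S^{2}$)
$T{\left(R,J \right)} = \frac{J \left(1 + J\right)}{R}$
$T{\left(-15 + 111,-5 \right)} + 29585 = - \frac{5 \left(1 - 5\right)}{-15 + 111} + 29585 = \left(-5\right) \frac{1}{96} \left(-4\right) + 29585 = \frac{5}{24} + 29585 = \frac{710045}{24}$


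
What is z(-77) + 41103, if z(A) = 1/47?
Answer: 1931842/47 ≈ 41103.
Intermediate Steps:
z(A) = 1/47
z(-77) + 41103 = 1/47 + 41103 = 1931842/47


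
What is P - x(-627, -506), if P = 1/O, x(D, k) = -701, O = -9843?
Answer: 6899942/9843 ≈ 701.00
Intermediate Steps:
P = -1/9843 (P = 1/(-9843) = -1/9843 ≈ -0.00010160)
P - x(-627, -506) = -1/9843 - 1*(-701) = -1/9843 + 701 = 6899942/9843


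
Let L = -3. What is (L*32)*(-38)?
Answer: 3648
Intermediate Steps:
(L*32)*(-38) = -3*32*(-38) = -96*(-38) = 3648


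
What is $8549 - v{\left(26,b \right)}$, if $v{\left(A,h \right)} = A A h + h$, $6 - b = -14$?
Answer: $-4991$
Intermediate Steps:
$b = 20$ ($b = 6 - -14 = 6 + 14 = 20$)
$v{\left(A,h \right)} = h + h A^{2}$ ($v{\left(A,h \right)} = A^{2} h + h = h A^{2} + h = h + h A^{2}$)
$8549 - v{\left(26,b \right)} = 8549 - 20 \left(1 + 26^{2}\right) = 8549 - 20 \left(1 + 676\right) = 8549 - 20 \cdot 677 = 8549 - 13540 = -4991$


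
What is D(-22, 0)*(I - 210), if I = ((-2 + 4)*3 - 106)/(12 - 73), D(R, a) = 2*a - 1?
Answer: 12710/61 ≈ 208.36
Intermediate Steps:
D(R, a) = -1 + 2*a
I = 100/61 (I = (2*3 - 106)/(-61) = (6 - 106)*(-1/61) = -100*(-1/61) = 100/61 ≈ 1.6393)
D(-22, 0)*(I - 210) = (-1 + 2*0)*(100/61 - 210) = (-1 + 0)*(-12710/61) = -1*(-12710/61) = 12710/61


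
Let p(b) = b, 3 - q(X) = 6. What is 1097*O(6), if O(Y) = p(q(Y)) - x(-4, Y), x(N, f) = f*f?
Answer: -42783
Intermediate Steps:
x(N, f) = f²
q(X) = -3 (q(X) = 3 - 1*6 = 3 - 6 = -3)
O(Y) = -3 - Y²
1097*O(6) = 1097*(-3 - 1*6²) = 1097*(-3 - 1*36) = 1097*(-3 - 36) = 1097*(-39) = -42783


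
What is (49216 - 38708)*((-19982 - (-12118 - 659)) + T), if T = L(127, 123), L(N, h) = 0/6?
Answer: -75710140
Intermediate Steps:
L(N, h) = 0 (L(N, h) = 0*(⅙) = 0)
T = 0
(49216 - 38708)*((-19982 - (-12118 - 659)) + T) = (49216 - 38708)*((-19982 - (-12118 - 659)) + 0) = 10508*((-19982 - 1*(-12777)) + 0) = 10508*((-19982 + 12777) + 0) = 10508*(-7205 + 0) = 10508*(-7205) = -75710140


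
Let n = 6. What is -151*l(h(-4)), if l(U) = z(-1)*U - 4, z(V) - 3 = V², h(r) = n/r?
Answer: 1510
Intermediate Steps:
h(r) = 6/r
z(V) = 3 + V²
l(U) = -4 + 4*U (l(U) = (3 + (-1)²)*U - 4 = (3 + 1)*U - 4 = 4*U - 4 = -4 + 4*U)
-151*l(h(-4)) = -151*(-4 + 4*(6/(-4))) = -151*(-4 + 4*(6*(-¼))) = -151*(-4 + 4*(-3/2)) = -151*(-4 - 6) = -151*(-10) = 1510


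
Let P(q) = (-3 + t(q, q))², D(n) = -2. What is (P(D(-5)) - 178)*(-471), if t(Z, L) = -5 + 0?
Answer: 53694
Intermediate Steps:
t(Z, L) = -5
P(q) = 64 (P(q) = (-3 - 5)² = (-8)² = 64)
(P(D(-5)) - 178)*(-471) = (64 - 178)*(-471) = -114*(-471) = 53694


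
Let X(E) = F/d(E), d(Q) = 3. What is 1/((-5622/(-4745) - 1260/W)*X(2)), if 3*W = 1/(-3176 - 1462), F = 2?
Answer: 4745/55458424948 ≈ 8.5560e-8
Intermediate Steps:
X(E) = ⅔ (X(E) = 2/3 = 2*(⅓) = ⅔)
W = -1/13914 (W = 1/(3*(-3176 - 1462)) = (⅓)/(-4638) = (⅓)*(-1/4638) = -1/13914 ≈ -7.1870e-5)
1/((-5622/(-4745) - 1260/W)*X(2)) = 1/((-5622/(-4745) - 1260/(-1/13914))*(⅔)) = 1/((-5622*(-1/4745) - 1260*(-13914))*(⅔)) = 1/((5622/4745 + 17531640)*(⅔)) = 1/((83187637422/4745)*(⅔)) = 1/(55458424948/4745) = 4745/55458424948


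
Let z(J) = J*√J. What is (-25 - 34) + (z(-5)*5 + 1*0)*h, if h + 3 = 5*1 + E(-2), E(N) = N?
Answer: -59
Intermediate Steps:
z(J) = J^(3/2)
h = 0 (h = -3 + (5*1 - 2) = -3 + (5 - 2) = -3 + 3 = 0)
(-25 - 34) + (z(-5)*5 + 1*0)*h = (-25 - 34) + ((-5)^(3/2)*5 + 1*0)*0 = -59 + (-5*I*√5*5 + 0)*0 = -59 + (-25*I*√5 + 0)*0 = -59 - 25*I*√5*0 = -59 + 0 = -59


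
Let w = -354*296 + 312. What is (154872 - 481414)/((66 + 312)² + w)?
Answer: -163271/19206 ≈ -8.5010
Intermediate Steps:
w = -104472 (w = -104784 + 312 = -104472)
(154872 - 481414)/((66 + 312)² + w) = (154872 - 481414)/((66 + 312)² - 104472) = -326542/(378² - 104472) = -326542/(142884 - 104472) = -326542/38412 = -326542*1/38412 = -163271/19206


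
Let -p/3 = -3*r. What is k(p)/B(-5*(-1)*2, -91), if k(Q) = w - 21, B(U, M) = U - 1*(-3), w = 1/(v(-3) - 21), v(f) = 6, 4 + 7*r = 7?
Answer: -316/195 ≈ -1.6205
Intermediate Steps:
r = 3/7 (r = -4/7 + (⅐)*7 = -4/7 + 1 = 3/7 ≈ 0.42857)
w = -1/15 (w = 1/(6 - 21) = 1/(-15) = -1/15 ≈ -0.066667)
B(U, M) = 3 + U (B(U, M) = U + 3 = 3 + U)
p = 27/7 (p = -(-9)*3/7 = -3*(-9/7) = 27/7 ≈ 3.8571)
k(Q) = -316/15 (k(Q) = -1/15 - 21 = -316/15)
k(p)/B(-5*(-1)*2, -91) = -316/(15*(3 - 5*(-1)*2)) = -316/(15*(3 + 5*2)) = -316/(15*(3 + 10)) = -316/15/13 = -316/15*1/13 = -316/195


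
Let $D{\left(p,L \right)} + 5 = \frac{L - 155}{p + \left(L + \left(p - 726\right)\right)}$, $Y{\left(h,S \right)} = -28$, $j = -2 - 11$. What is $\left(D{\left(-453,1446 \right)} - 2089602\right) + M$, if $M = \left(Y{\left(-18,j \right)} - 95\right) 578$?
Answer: $- \frac{401891677}{186} \approx -2.1607 \cdot 10^{6}$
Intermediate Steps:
$j = -13$
$D{\left(p,L \right)} = -5 + \frac{-155 + L}{-726 + L + 2 p}$ ($D{\left(p,L \right)} = -5 + \frac{L - 155}{p + \left(L + \left(p - 726\right)\right)} = -5 + \frac{-155 + L}{p + \left(L + \left(-726 + p\right)\right)} = -5 + \frac{-155 + L}{p + \left(-726 + L + p\right)} = -5 + \frac{-155 + L}{-726 + L + 2 p}$)
$M = -71094$ ($M = \left(-28 - 95\right) 578 = \left(-123\right) 578 = -71094$)
$\left(D{\left(-453,1446 \right)} - 2089602\right) + M = \left(\frac{3475 - -4530 - 5784}{-726 + 1446 + 2 \left(-453\right)} - 2089602\right) - 71094 = \left(\frac{3475 + 4530 - 5784}{-726 + 1446 - 906} - 2089602\right) - 71094 = \left(\frac{1}{-186} \cdot 2221 - 2089602\right) - 71094 = \left(\left(- \frac{1}{186}\right) 2221 - 2089602\right) - 71094 = \left(- \frac{2221}{186} - 2089602\right) - 71094 = - \frac{388668193}{186} - 71094 = - \frac{401891677}{186}$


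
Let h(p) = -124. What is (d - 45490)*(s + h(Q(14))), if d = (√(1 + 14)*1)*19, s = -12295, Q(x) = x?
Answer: 564940310 - 235961*√15 ≈ 5.6403e+8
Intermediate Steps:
d = 19*√15 (d = (√15*1)*19 = √15*19 = 19*√15 ≈ 73.587)
(d - 45490)*(s + h(Q(14))) = (19*√15 - 45490)*(-12295 - 124) = (-45490 + 19*√15)*(-12419) = 564940310 - 235961*√15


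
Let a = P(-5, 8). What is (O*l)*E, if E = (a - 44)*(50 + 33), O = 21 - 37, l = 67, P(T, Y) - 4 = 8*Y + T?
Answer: -1690544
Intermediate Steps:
P(T, Y) = 4 + T + 8*Y (P(T, Y) = 4 + (8*Y + T) = 4 + (T + 8*Y) = 4 + T + 8*Y)
a = 63 (a = 4 - 5 + 8*8 = 4 - 5 + 64 = 63)
O = -16
E = 1577 (E = (63 - 44)*(50 + 33) = 19*83 = 1577)
(O*l)*E = -16*67*1577 = -1072*1577 = -1690544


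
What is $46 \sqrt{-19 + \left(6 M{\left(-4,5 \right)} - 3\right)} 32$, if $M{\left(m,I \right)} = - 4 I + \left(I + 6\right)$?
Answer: $2944 i \sqrt{19} \approx 12833.0 i$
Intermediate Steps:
$M{\left(m,I \right)} = 6 - 3 I$ ($M{\left(m,I \right)} = - 4 I + \left(6 + I\right) = 6 - 3 I$)
$46 \sqrt{-19 + \left(6 M{\left(-4,5 \right)} - 3\right)} 32 = 46 \sqrt{-19 + \left(6 \left(6 - 15\right) - 3\right)} 32 = 46 \sqrt{-19 + \left(6 \left(-9\right) - 3\right)} 32 = 46 \sqrt{-19 - 57} \cdot 32 = 46 \sqrt{-76} \cdot 32 = 46 \cdot 2 i \sqrt{19} \cdot 32 = 92 i \sqrt{19} \cdot 32 = 2944 i \sqrt{19}$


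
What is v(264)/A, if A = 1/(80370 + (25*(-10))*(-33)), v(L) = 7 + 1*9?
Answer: 1417920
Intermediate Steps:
v(L) = 16 (v(L) = 7 + 9 = 16)
A = 1/88620 (A = 1/(80370 - 250*(-33)) = 1/(80370 + 8250) = 1/88620 ≈ 1.1284e-5)
v(264)/A = 16/(1/88620) = 16*88620 = 1417920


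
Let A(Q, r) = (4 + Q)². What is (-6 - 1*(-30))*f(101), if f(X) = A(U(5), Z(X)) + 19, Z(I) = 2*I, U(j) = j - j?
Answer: 840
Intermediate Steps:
U(j) = 0
f(X) = 35 (f(X) = (4 + 0)² + 19 = 4² + 19 = 16 + 19 = 35)
(-6 - 1*(-30))*f(101) = (-6 - 1*(-30))*35 = (-6 + 30)*35 = 24*35 = 840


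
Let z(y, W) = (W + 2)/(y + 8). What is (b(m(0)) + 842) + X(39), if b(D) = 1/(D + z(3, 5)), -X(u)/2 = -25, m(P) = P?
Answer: 6255/7 ≈ 893.57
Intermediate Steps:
z(y, W) = (2 + W)/(8 + y)
X(u) = 50 (X(u) = -2*(-25) = 50)
b(D) = 1/(7/11 + D) (b(D) = 1/(D + (2 + 5)/(8 + 3)) = 1/(D + 7/11) = 1/(7/11 + D))
(b(m(0)) + 842) + X(39) = (11/(7 + 11*0) + 842) + 50 = (11/(7 + 0) + 842) + 50 = (11/7 + 842) + 50 = 5905/7 + 50 = 6255/7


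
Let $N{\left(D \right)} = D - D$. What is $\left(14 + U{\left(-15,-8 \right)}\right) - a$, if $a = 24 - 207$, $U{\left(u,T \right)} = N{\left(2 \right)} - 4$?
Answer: $193$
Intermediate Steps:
$N{\left(D \right)} = 0$
$U{\left(u,T \right)} = -4$ ($U{\left(u,T \right)} = 0 - 4 = -4$)
$a = -183$ ($a = 24 - 207 = -183$)
$\left(14 + U{\left(-15,-8 \right)}\right) - a = \left(14 - 4\right) - -183 = 10 + 183 = 193$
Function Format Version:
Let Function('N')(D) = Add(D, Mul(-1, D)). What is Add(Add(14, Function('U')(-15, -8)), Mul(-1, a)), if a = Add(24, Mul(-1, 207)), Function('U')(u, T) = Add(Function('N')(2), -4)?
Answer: 193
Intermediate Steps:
Function('N')(D) = 0
Function('U')(u, T) = -4 (Function('U')(u, T) = Add(0, -4) = -4)
a = -183 (a = Add(24, -207) = -183)
Add(Add(14, Function('U')(-15, -8)), Mul(-1, a)) = Add(Add(14, -4), Mul(-1, -183)) = Add(10, 183) = 193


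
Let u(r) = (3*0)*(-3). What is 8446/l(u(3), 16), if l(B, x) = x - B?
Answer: 4223/8 ≈ 527.88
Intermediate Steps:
u(r) = 0 (u(r) = 0*(-3) = 0)
8446/l(u(3), 16) = 8446/(16 - 1*0) = 8446/(16 + 0) = 8446/16 = 8446*(1/16) = 4223/8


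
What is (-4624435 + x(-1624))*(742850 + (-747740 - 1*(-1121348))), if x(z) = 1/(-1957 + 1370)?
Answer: -3030673634988468/587 ≈ -5.1630e+12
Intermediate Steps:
x(z) = -1/587 (x(z) = 1/(-587) = -1/587)
(-4624435 + x(-1624))*(742850 + (-747740 - 1*(-1121348))) = (-4624435 - 1/587)*(742850 + (-747740 - 1*(-1121348))) = -2714543346*(742850 + (-747740 + 1121348))/587 = -2714543346*(742850 + 373608)/587 = -2714543346/587*1116458 = -3030673634988468/587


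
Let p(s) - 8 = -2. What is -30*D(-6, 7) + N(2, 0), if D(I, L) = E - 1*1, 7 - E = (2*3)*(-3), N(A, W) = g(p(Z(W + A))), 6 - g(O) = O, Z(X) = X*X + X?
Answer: -720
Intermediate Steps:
Z(X) = X + X**2 (Z(X) = X**2 + X = X + X**2)
p(s) = 6 (p(s) = 8 - 2 = 6)
g(O) = 6 - O
N(A, W) = 0 (N(A, W) = 6 - 1*6 = 6 - 6 = 0)
E = 25 (E = 7 - 2*3*(-3) = 7 - 6*(-3) = 7 - 1*(-18) = 7 + 18 = 25)
D(I, L) = 24 (D(I, L) = 25 - 1*1 = 25 - 1 = 24)
-30*D(-6, 7) + N(2, 0) = -30*24 + 0 = -720 + 0 = -720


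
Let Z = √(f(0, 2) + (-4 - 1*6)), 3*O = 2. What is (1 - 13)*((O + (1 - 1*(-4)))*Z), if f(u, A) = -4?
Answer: -68*I*√14 ≈ -254.43*I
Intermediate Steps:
O = ⅔ (O = (⅓)*2 = ⅔ ≈ 0.66667)
Z = I*√14 (Z = √(-4 + (-4 - 1*6)) = √(-4 + (-4 - 6)) = √(-4 - 10) = √(-14) = I*√14 ≈ 3.7417*I)
(1 - 13)*((O + (1 - 1*(-4)))*Z) = (1 - 13)*((⅔ + (1 - 1*(-4)))*(I*√14)) = -12*(⅔ + (1 + 4))*I*√14 = -12*(⅔ + 5)*I*√14 = -68*I*√14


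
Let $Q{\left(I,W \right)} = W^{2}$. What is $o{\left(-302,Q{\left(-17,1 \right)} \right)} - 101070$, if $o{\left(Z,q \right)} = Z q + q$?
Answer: $-101371$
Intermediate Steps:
$o{\left(Z,q \right)} = q + Z q$
$o{\left(-302,Q{\left(-17,1 \right)} \right)} - 101070 = 1^{2} \left(1 - 302\right) - 101070 = 1 \left(-301\right) - 101070 = -301 - 101070 = -101371$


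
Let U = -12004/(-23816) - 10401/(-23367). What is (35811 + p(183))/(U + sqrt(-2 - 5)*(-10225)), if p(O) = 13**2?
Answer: 73447186106607837160/1574003675683546820289749 + 791235098587243111438000*I*sqrt(7)/1574003675683546820289749 ≈ 4.6663e-5 + 1.33*I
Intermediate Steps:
U = 44017307/46375706 (U = -12004*(-1/23816) - 10401*(-1/23367) = 3001/5954 + 3467/7789 = 44017307/46375706 ≈ 0.94915)
p(O) = 169
(35811 + p(183))/(U + sqrt(-2 - 5)*(-10225)) = (35811 + 169)/(44017307/46375706 + sqrt(-2 - 5)*(-10225)) = 35980/(44017307/46375706 + sqrt(-7)*(-10225)) = 35980/(44017307/46375706 + (I*sqrt(7))*(-10225)) = 35980/(44017307/46375706 - 10225*I*sqrt(7))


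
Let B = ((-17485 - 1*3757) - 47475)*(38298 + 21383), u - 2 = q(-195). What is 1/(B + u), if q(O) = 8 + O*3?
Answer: -1/4101099852 ≈ -2.4384e-10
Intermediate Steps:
q(O) = 8 + 3*O
u = -575 (u = 2 + (8 + 3*(-195)) = 2 + (8 - 585) = 2 - 577 = -575)
B = -4101099277 (B = ((-17485 - 3757) - 47475)*59681 = (-21242 - 47475)*59681 = -68717*59681 = -4101099277)
1/(B + u) = 1/(-4101099277 - 575) = 1/(-4101099852) = -1/4101099852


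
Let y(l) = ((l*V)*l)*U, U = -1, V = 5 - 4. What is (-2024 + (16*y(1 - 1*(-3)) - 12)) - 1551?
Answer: -3843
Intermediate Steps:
V = 1
y(l) = -l² (y(l) = ((l*1)*l)*(-1) = (l*l)*(-1) = l²*(-1) = -l²)
(-2024 + (16*y(1 - 1*(-3)) - 12)) - 1551 = (-2024 + (16*(-(1 - 1*(-3))²) - 12)) - 1551 = (-2024 + (16*(-(1 + 3)²) - 12)) - 1551 = (-2024 + (16*(-1*4²) - 12)) - 1551 = (-2024 + (16*(-1*16) - 12)) - 1551 = (-2024 + (16*(-16) - 12)) - 1551 = (-2024 + (-256 - 12)) - 1551 = (-2024 - 268) - 1551 = -2292 - 1551 = -3843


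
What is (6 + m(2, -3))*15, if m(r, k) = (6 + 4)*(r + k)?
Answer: -60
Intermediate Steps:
m(r, k) = 10*k + 10*r (m(r, k) = 10*(k + r) = 10*k + 10*r)
(6 + m(2, -3))*15 = (6 + (10*(-3) + 10*2))*15 = (6 + (-30 + 20))*15 = (6 - 10)*15 = -4*15 = -60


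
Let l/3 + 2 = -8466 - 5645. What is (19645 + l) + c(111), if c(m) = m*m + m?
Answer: -10262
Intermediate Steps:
c(m) = m + m² (c(m) = m² + m = m + m²)
l = -42339 (l = -6 + 3*(-8466 - 5645) = -6 + 3*(-14111) = -6 - 42333 = -42339)
(19645 + l) + c(111) = (19645 - 42339) + 111*(1 + 111) = -22694 + 111*112 = -22694 + 12432 = -10262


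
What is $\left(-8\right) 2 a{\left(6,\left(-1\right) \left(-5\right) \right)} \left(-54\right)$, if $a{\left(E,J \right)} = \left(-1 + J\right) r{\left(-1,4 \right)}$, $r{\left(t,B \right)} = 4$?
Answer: $13824$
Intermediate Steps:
$a{\left(E,J \right)} = -4 + 4 J$ ($a{\left(E,J \right)} = \left(-1 + J\right) 4 = -4 + 4 J$)
$\left(-8\right) 2 a{\left(6,\left(-1\right) \left(-5\right) \right)} \left(-54\right) = \left(-8\right) 2 \left(-4 + 4 \left(\left(-1\right) \left(-5\right)\right)\right) \left(-54\right) = - 16 \left(-4 + 4 \cdot 5\right) \left(-54\right) = - 16 \left(-4 + 20\right) \left(-54\right) = \left(-16\right) 16 \left(-54\right) = \left(-256\right) \left(-54\right) = 13824$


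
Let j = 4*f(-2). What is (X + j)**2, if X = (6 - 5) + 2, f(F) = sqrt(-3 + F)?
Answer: -71 + 24*I*sqrt(5) ≈ -71.0 + 53.666*I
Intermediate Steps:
j = 4*I*sqrt(5) (j = 4*sqrt(-3 - 2) = 4*sqrt(-5) = 4*(I*sqrt(5)) = 4*I*sqrt(5) ≈ 8.9443*I)
X = 3 (X = 1 + 2 = 3)
(X + j)**2 = (3 + 4*I*sqrt(5))**2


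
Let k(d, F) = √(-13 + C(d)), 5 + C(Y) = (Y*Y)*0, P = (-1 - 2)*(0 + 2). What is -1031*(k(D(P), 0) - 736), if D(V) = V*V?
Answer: 758816 - 3093*I*√2 ≈ 7.5882e+5 - 4374.2*I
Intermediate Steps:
P = -6 (P = -3*2 = -6)
C(Y) = -5 (C(Y) = -5 + (Y*Y)*0 = -5 + Y²*0 = -5 + 0 = -5)
D(V) = V²
k(d, F) = 3*I*√2 (k(d, F) = √(-13 - 5) = √(-18) = 3*I*√2)
-1031*(k(D(P), 0) - 736) = -1031*(3*I*√2 - 736) = -1031*(-736 + 3*I*√2) = 758816 - 3093*I*√2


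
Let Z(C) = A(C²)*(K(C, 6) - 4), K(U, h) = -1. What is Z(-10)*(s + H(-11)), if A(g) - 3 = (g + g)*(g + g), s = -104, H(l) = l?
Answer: 23001725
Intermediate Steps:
A(g) = 3 + 4*g² (A(g) = 3 + (g + g)*(g + g) = 3 + (2*g)*(2*g) = 3 + 4*g²)
Z(C) = -15 - 20*C⁴ (Z(C) = (3 + 4*(C²)²)*(-1 - 4) = (3 + 4*C⁴)*(-5) = -15 - 20*C⁴)
Z(-10)*(s + H(-11)) = (-15 - 20*(-10)⁴)*(-104 - 11) = (-15 - 20*10000)*(-115) = (-15 - 200000)*(-115) = -200015*(-115) = 23001725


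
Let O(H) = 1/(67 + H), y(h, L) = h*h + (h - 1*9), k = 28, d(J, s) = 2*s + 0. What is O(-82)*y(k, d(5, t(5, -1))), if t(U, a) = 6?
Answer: -803/15 ≈ -53.533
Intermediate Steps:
d(J, s) = 2*s
y(h, L) = -9 + h + h**2 (y(h, L) = h**2 + (h - 9) = h**2 + (-9 + h) = -9 + h + h**2)
O(-82)*y(k, d(5, t(5, -1))) = (-9 + 28 + 28**2)/(67 - 82) = (-9 + 28 + 784)/(-15) = -1/15*803 = -803/15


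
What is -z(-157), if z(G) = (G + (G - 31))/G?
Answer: -345/157 ≈ -2.1975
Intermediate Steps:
z(G) = (-31 + 2*G)/G (z(G) = (G + (-31 + G))/G = (-31 + 2*G)/G)
-z(-157) = -(2 - 31/(-157)) = -(2 - 31*(-1/157)) = -(2 + 31/157) = -1*345/157 = -345/157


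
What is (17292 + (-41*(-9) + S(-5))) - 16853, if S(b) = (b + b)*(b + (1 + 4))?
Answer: 808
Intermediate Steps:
S(b) = 2*b*(5 + b) (S(b) = (2*b)*(b + 5) = (2*b)*(5 + b) = 2*b*(5 + b))
(17292 + (-41*(-9) + S(-5))) - 16853 = (17292 + (-41*(-9) + 2*(-5)*(5 - 5))) - 16853 = (17292 + (369 + 2*(-5)*0)) - 16853 = (17292 + (369 + 0)) - 16853 = (17292 + 369) - 16853 = 17661 - 16853 = 808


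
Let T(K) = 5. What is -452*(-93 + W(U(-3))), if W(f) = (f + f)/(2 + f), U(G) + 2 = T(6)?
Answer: 207468/5 ≈ 41494.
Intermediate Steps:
U(G) = 3 (U(G) = -2 + 5 = 3)
W(f) = 2*f/(2 + f) (W(f) = (2*f)/(2 + f) = 2*f/(2 + f))
-452*(-93 + W(U(-3))) = -452*(-93 + 2*3/(2 + 3)) = -452*(-93 + 2*3/5) = -452*(-93 + 2*3*(⅕)) = -452*(-93 + 6/5) = -452*(-459/5) = 207468/5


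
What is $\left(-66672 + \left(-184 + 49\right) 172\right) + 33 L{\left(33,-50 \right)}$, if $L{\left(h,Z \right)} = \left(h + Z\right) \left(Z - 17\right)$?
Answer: $-52305$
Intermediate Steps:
$L{\left(h,Z \right)} = \left(-17 + Z\right) \left(Z + h\right)$ ($L{\left(h,Z \right)} = \left(Z + h\right) \left(-17 + Z\right) = \left(-17 + Z\right) \left(Z + h\right)$)
$\left(-66672 + \left(-184 + 49\right) 172\right) + 33 L{\left(33,-50 \right)} = \left(-66672 + \left(-184 + 49\right) 172\right) + 33 \left(\left(-50\right)^{2} - -850 - 561 - 1650\right) = \left(-66672 - 23220\right) + 33 \left(2500 + 850 - 561 - 1650\right) = \left(-66672 - 23220\right) + 33 \cdot 1139 = -89892 + 37587 = -52305$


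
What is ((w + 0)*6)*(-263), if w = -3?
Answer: 4734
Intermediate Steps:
((w + 0)*6)*(-263) = ((-3 + 0)*6)*(-263) = -3*6*(-263) = -18*(-263) = 4734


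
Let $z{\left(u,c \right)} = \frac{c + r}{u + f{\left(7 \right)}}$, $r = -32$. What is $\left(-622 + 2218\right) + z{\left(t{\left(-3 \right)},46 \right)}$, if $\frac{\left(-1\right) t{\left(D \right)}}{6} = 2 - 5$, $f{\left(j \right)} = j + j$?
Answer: $\frac{25543}{16} \approx 1596.4$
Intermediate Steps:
$f{\left(j \right)} = 2 j$
$t{\left(D \right)} = 18$ ($t{\left(D \right)} = - 6 \left(2 - 5\right) = \left(-6\right) \left(-3\right) = 18$)
$z{\left(u,c \right)} = \frac{-32 + c}{14 + u}$ ($z{\left(u,c \right)} = \frac{c - 32}{u + 2 \cdot 7} = \frac{-32 + c}{u + 14} = \frac{-32 + c}{14 + u}$)
$\left(-622 + 2218\right) + z{\left(t{\left(-3 \right)},46 \right)} = \left(-622 + 2218\right) + \frac{-32 + 46}{14 + 18} = 1596 + \frac{1}{32} \cdot 14 = 1596 + \frac{7}{16} = \frac{25543}{16}$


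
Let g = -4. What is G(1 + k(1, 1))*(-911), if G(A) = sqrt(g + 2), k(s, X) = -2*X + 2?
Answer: -911*I*sqrt(2) ≈ -1288.3*I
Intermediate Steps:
k(s, X) = 2 - 2*X
G(A) = I*sqrt(2) (G(A) = sqrt(-4 + 2) = sqrt(-2) = I*sqrt(2))
G(1 + k(1, 1))*(-911) = (I*sqrt(2))*(-911) = -911*I*sqrt(2)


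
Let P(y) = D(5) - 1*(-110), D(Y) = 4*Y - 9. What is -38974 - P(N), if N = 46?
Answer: -39095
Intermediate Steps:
D(Y) = -9 + 4*Y
P(y) = 121 (P(y) = (-9 + 4*5) - 1*(-110) = (-9 + 20) + 110 = 11 + 110 = 121)
-38974 - P(N) = -38974 - 1*121 = -38974 - 121 = -39095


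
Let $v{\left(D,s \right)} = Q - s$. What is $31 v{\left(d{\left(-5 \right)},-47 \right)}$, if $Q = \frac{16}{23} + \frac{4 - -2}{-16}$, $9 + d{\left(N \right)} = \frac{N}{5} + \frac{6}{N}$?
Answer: $\frac{269917}{184} \approx 1466.9$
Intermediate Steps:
$d{\left(N \right)} = -9 + \frac{6}{N} + \frac{N}{5}$ ($d{\left(N \right)} = -9 + \left(\frac{N}{5} + \frac{6}{N}\right) = -9 + \left(\frac{6}{N} + \frac{N}{5}\right) = -9 + \frac{6}{N} + \frac{N}{5}$)
$Q = \frac{59}{184}$ ($Q = 16 \cdot \frac{1}{23} + \left(4 + 2\right) \left(- \frac{1}{16}\right) = \frac{16}{23} + 6 \left(- \frac{1}{16}\right) = \frac{16}{23} - \frac{3}{8} = \frac{59}{184} \approx 0.32065$)
$v{\left(D,s \right)} = \frac{59}{184} - s$
$31 v{\left(d{\left(-5 \right)},-47 \right)} = 31 \left(\frac{59}{184} - -47\right) = 31 \left(\frac{59}{184} + 47\right) = 31 \cdot \frac{8707}{184} = \frac{269917}{184}$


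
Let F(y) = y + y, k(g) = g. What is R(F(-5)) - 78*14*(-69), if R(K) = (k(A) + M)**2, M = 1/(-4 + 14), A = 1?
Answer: 7534921/100 ≈ 75349.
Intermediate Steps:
M = 1/10 ≈ 0.10000
F(y) = 2*y
R(K) = 121/100 (R(K) = (1 + 1/10)**2 = (11/10)**2 = 121/100)
R(F(-5)) - 78*14*(-69) = 121/100 - 78*14*(-69) = 121/100 - 1092*(-69) = 121/100 + 75348 = 7534921/100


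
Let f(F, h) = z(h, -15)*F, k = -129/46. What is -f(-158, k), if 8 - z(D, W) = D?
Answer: 39263/23 ≈ 1707.1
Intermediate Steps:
z(D, W) = 8 - D
k = -129/46 (k = -129*1/46 = -129/46 ≈ -2.8043)
f(F, h) = F*(8 - h) (f(F, h) = (8 - h)*F = F*(8 - h))
-f(-158, k) = -(-158)*(8 - 1*(-129/46)) = -(-158)*(8 + 129/46) = -(-158)*497/46 = -1*(-39263/23) = 39263/23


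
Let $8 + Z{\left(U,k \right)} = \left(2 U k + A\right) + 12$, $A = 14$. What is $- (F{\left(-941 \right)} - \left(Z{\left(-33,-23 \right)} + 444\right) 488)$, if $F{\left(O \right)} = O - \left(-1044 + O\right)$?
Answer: $965196$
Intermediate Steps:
$Z{\left(U,k \right)} = 18 + 2 U k$ ($Z{\left(U,k \right)} = -8 + \left(\left(2 U k + 14\right) + 12\right) = -8 + \left(\left(14 + 2 U k\right) + 12\right) = -8 + \left(26 + 2 U k\right) = 18 + 2 U k$)
$F{\left(O \right)} = 1044$
$- (F{\left(-941 \right)} - \left(Z{\left(-33,-23 \right)} + 444\right) 488) = - (1044 - \left(\left(18 + 2 \left(-33\right) \left(-23\right)\right) + 444\right) 488) = - (1044 - \left(\left(18 + 1518\right) + 444\right) 488) = - (1044 - \left(1536 + 444\right) 488) = - (1044 - 1980 \cdot 488) = - (1044 - 966240) = \left(-1\right) \left(-965196\right) = 965196$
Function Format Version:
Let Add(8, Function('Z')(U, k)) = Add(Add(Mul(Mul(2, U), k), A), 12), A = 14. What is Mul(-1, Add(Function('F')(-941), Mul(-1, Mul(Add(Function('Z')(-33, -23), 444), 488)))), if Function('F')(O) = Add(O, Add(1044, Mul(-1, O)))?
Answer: 965196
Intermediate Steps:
Function('Z')(U, k) = Add(18, Mul(2, U, k)) (Function('Z')(U, k) = Add(-8, Add(Add(Mul(Mul(2, U), k), 14), 12)) = Add(-8, Add(Add(Mul(2, U, k), 14), 12)) = Add(-8, Add(Add(14, Mul(2, U, k)), 12)) = Add(-8, Add(26, Mul(2, U, k))) = Add(18, Mul(2, U, k)))
Function('F')(O) = 1044
Mul(-1, Add(Function('F')(-941), Mul(-1, Mul(Add(Function('Z')(-33, -23), 444), 488)))) = Mul(-1, Add(1044, Mul(-1, Mul(Add(Add(18, Mul(2, -33, -23)), 444), 488)))) = Mul(-1, Add(1044, Mul(-1, Mul(Add(Add(18, 1518), 444), 488)))) = Mul(-1, Add(1044, Mul(-1, Mul(Add(1536, 444), 488)))) = Mul(-1, Add(1044, Mul(-1, Mul(1980, 488)))) = Mul(-1, Add(1044, Mul(-1, 966240))) = Mul(-1, Add(1044, -966240)) = Mul(-1, -965196) = 965196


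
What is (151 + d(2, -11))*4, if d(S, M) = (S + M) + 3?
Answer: 580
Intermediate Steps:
d(S, M) = 3 + M + S (d(S, M) = (M + S) + 3 = 3 + M + S)
(151 + d(2, -11))*4 = (151 + (3 - 11 + 2))*4 = (151 - 6)*4 = 145*4 = 580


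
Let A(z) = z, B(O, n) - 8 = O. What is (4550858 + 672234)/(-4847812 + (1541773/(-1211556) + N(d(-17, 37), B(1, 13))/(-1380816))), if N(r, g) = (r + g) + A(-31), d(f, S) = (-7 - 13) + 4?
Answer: -364079090268579168/337920037796415533 ≈ -1.0774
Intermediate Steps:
B(O, n) = 8 + O
d(f, S) = -16 (d(f, S) = -20 + 4 = -16)
N(r, g) = -31 + g + r (N(r, g) = (r + g) - 31 = (g + r) - 31 = -31 + g + r)
(4550858 + 672234)/(-4847812 + (1541773/(-1211556) + N(d(-17, 37), B(1, 13))/(-1380816))) = (4550858 + 672234)/(-4847812 + (1541773/(-1211556) + (-31 + (8 + 1) - 16)/(-1380816))) = 5223092/(-4847812 + (1541773*(-1/1211556) + (-31 + 9 - 16)*(-1/1380816))) = 5223092/(-4847812 + (-1541773/1211556 - 38*(-1/1380816))) = 5223092/(-4847812 + (-1541773/1211556 + 19/690408)) = 5223092/(-4847812 - 88702449485/69705662904) = 5223092/(-337920037796415533/69705662904) = 5223092*(-69705662904/337920037796415533) = -364079090268579168/337920037796415533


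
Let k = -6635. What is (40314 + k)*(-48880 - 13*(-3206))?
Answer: -242556158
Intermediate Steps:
(40314 + k)*(-48880 - 13*(-3206)) = (40314 - 6635)*(-48880 - 13*(-3206)) = 33679*(-48880 + 41678) = 33679*(-7202) = -242556158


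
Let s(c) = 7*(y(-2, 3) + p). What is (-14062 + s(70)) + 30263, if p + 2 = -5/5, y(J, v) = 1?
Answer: 16187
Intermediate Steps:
p = -3 (p = -2 - 5/5 = -2 - 5*⅕ = -2 - 1 = -3)
s(c) = -14 (s(c) = 7*(1 - 3) = 7*(-2) = -14)
(-14062 + s(70)) + 30263 = (-14062 - 14) + 30263 = -14076 + 30263 = 16187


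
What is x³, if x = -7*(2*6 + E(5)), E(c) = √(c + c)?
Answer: -716184 - 151606*√10 ≈ -1.1956e+6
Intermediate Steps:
E(c) = √2*√c (E(c) = √(2*c) = √2*√c)
x = -84 - 7*√10 (x = -7*(2*6 + √2*√5) = -7*(12 + √10) = -84 - 7*√10 ≈ -106.14)
x³ = (-84 - 7*√10)³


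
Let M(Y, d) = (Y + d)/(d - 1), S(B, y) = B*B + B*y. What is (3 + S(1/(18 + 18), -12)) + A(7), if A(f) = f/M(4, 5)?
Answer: 7489/1296 ≈ 5.7785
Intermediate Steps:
S(B, y) = B² + B*y
M(Y, d) = (Y + d)/(-1 + d)
A(f) = 4*f/9 (A(f) = f/(((4 + 5)/(-1 + 5))) = f/((9/4)) = f/(((¼)*9)) = f/(9/4) = f*(4/9) = 4*f/9)
(3 + S(1/(18 + 18), -12)) + A(7) = (3 + (1/(18 + 18) - 12)/(18 + 18)) + (4/9)*7 = (3 + (1/36 - 12)/36) + 28/9 = (3 + (1/36)*(-431/36)) + 28/9 = (3 - 431/1296) + 28/9 = 3457/1296 + 28/9 = 7489/1296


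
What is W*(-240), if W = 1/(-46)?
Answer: 120/23 ≈ 5.2174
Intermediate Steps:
W = -1/46 ≈ -0.021739
W*(-240) = -1/46*(-240) = 120/23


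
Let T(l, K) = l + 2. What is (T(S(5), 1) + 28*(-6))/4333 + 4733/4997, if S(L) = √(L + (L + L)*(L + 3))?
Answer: 19678587/21652001 + √85/4333 ≈ 0.91098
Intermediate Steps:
S(L) = √(L + 2*L*(3 + L)) (S(L) = √(L + (2*L)*(3 + L)) = √(L + 2*L*(3 + L)))
T(l, K) = 2 + l
(T(S(5), 1) + 28*(-6))/4333 + 4733/4997 = ((2 + √(5*(7 + 2*5))) + 28*(-6))/4333 + 4733/4997 = ((2 + √(5*(7 + 10))) - 168)*(1/4333) + 4733*(1/4997) = ((2 + √(5*17)) - 168)*(1/4333) + 4733/4997 = ((2 + √85) - 168)*(1/4333) + 4733/4997 = (-166 + √85)*(1/4333) + 4733/4997 = (-166/4333 + √85/4333) + 4733/4997 = 19678587/21652001 + √85/4333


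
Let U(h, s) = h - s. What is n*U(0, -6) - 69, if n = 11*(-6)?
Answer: -465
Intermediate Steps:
n = -66
n*U(0, -6) - 69 = -66*(0 - 1*(-6)) - 69 = -66*(0 + 6) - 69 = -66*6 - 69 = -396 - 69 = -465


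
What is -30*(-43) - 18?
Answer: 1272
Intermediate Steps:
-30*(-43) - 18 = 1290 - 18 = 1272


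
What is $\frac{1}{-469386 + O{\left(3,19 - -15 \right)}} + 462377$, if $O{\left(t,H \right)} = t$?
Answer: $\frac{217031903390}{469383} \approx 4.6238 \cdot 10^{5}$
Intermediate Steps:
$\frac{1}{-469386 + O{\left(3,19 - -15 \right)}} + 462377 = \frac{1}{-469386 + 3} + 462377 = \frac{1}{-469383} + 462377 = - \frac{1}{469383} + 462377 = \frac{217031903390}{469383}$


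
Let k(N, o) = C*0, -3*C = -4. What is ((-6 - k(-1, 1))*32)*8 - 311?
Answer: -1847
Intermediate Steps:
C = 4/3 (C = -1/3*(-4) = 4/3 ≈ 1.3333)
k(N, o) = 0 (k(N, o) = (4/3)*0 = 0)
((-6 - k(-1, 1))*32)*8 - 311 = ((-6 - 1*0)*32)*8 - 311 = ((-6 + 0)*32)*8 - 311 = -6*32*8 - 311 = -192*8 - 311 = -1536 - 311 = -1847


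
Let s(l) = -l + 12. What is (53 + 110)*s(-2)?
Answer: 2282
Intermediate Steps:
s(l) = 12 - l
(53 + 110)*s(-2) = (53 + 110)*(12 - 1*(-2)) = 163*(12 + 2) = 163*14 = 2282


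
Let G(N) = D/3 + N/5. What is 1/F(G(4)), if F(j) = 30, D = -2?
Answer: 1/30 ≈ 0.033333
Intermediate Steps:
G(N) = -2/3 + N/5
1/F(G(4)) = 1/30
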